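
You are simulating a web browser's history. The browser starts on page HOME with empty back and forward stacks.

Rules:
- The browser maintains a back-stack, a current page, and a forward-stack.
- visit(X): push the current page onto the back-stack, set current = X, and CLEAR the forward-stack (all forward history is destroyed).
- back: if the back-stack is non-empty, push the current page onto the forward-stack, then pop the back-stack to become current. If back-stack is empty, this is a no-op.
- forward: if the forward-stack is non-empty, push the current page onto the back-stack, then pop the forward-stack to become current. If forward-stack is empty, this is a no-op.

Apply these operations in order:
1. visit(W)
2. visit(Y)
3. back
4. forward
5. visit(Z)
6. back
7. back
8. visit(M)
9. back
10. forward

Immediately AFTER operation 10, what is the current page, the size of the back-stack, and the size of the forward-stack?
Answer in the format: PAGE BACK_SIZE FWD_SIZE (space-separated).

After 1 (visit(W)): cur=W back=1 fwd=0
After 2 (visit(Y)): cur=Y back=2 fwd=0
After 3 (back): cur=W back=1 fwd=1
After 4 (forward): cur=Y back=2 fwd=0
After 5 (visit(Z)): cur=Z back=3 fwd=0
After 6 (back): cur=Y back=2 fwd=1
After 7 (back): cur=W back=1 fwd=2
After 8 (visit(M)): cur=M back=2 fwd=0
After 9 (back): cur=W back=1 fwd=1
After 10 (forward): cur=M back=2 fwd=0

M 2 0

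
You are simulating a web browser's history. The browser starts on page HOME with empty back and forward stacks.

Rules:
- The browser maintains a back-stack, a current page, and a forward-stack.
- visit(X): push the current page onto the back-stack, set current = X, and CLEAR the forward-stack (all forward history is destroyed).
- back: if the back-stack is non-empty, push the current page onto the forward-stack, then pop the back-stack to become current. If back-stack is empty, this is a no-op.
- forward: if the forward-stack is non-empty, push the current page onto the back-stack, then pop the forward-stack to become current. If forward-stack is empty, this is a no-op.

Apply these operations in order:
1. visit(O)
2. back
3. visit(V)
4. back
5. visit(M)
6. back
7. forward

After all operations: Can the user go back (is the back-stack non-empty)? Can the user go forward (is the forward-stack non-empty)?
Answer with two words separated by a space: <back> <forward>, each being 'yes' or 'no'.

After 1 (visit(O)): cur=O back=1 fwd=0
After 2 (back): cur=HOME back=0 fwd=1
After 3 (visit(V)): cur=V back=1 fwd=0
After 4 (back): cur=HOME back=0 fwd=1
After 5 (visit(M)): cur=M back=1 fwd=0
After 6 (back): cur=HOME back=0 fwd=1
After 7 (forward): cur=M back=1 fwd=0

Answer: yes no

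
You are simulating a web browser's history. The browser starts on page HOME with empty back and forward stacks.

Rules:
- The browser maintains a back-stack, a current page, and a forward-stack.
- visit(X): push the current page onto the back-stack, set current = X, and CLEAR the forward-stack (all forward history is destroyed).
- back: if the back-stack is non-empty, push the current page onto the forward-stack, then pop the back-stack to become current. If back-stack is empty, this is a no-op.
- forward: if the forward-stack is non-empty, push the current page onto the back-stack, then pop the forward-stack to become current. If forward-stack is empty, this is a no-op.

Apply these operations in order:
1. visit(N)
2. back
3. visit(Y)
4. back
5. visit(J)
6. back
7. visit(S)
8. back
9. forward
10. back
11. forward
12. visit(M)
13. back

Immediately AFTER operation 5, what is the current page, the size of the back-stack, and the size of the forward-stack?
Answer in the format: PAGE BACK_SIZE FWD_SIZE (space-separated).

After 1 (visit(N)): cur=N back=1 fwd=0
After 2 (back): cur=HOME back=0 fwd=1
After 3 (visit(Y)): cur=Y back=1 fwd=0
After 4 (back): cur=HOME back=0 fwd=1
After 5 (visit(J)): cur=J back=1 fwd=0

J 1 0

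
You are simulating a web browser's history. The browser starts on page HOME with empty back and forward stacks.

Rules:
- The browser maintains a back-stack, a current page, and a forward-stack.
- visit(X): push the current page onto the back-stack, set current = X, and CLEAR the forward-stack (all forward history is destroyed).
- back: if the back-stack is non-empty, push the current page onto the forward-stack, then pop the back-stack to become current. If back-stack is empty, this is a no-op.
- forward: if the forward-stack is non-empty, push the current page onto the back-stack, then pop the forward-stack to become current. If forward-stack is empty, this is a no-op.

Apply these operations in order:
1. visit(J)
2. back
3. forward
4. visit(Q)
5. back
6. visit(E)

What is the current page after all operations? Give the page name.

Answer: E

Derivation:
After 1 (visit(J)): cur=J back=1 fwd=0
After 2 (back): cur=HOME back=0 fwd=1
After 3 (forward): cur=J back=1 fwd=0
After 4 (visit(Q)): cur=Q back=2 fwd=0
After 5 (back): cur=J back=1 fwd=1
After 6 (visit(E)): cur=E back=2 fwd=0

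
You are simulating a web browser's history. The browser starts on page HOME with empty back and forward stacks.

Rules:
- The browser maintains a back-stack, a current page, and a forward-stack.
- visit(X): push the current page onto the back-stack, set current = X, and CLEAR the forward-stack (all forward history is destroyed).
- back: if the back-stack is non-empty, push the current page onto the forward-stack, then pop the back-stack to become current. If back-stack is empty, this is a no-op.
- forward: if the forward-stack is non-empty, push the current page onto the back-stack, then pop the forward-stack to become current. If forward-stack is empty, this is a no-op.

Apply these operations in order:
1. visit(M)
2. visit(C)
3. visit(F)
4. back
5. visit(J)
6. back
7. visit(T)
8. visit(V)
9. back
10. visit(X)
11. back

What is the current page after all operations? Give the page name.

After 1 (visit(M)): cur=M back=1 fwd=0
After 2 (visit(C)): cur=C back=2 fwd=0
After 3 (visit(F)): cur=F back=3 fwd=0
After 4 (back): cur=C back=2 fwd=1
After 5 (visit(J)): cur=J back=3 fwd=0
After 6 (back): cur=C back=2 fwd=1
After 7 (visit(T)): cur=T back=3 fwd=0
After 8 (visit(V)): cur=V back=4 fwd=0
After 9 (back): cur=T back=3 fwd=1
After 10 (visit(X)): cur=X back=4 fwd=0
After 11 (back): cur=T back=3 fwd=1

Answer: T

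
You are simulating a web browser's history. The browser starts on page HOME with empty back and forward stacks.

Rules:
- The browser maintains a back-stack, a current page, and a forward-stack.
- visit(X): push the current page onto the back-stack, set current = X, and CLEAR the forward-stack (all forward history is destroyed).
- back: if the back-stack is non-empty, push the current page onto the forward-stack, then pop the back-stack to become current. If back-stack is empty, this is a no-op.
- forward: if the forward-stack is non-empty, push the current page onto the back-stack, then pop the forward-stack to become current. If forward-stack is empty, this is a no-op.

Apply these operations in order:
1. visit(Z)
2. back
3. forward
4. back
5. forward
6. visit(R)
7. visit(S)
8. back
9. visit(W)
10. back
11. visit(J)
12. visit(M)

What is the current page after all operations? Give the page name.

Answer: M

Derivation:
After 1 (visit(Z)): cur=Z back=1 fwd=0
After 2 (back): cur=HOME back=0 fwd=1
After 3 (forward): cur=Z back=1 fwd=0
After 4 (back): cur=HOME back=0 fwd=1
After 5 (forward): cur=Z back=1 fwd=0
After 6 (visit(R)): cur=R back=2 fwd=0
After 7 (visit(S)): cur=S back=3 fwd=0
After 8 (back): cur=R back=2 fwd=1
After 9 (visit(W)): cur=W back=3 fwd=0
After 10 (back): cur=R back=2 fwd=1
After 11 (visit(J)): cur=J back=3 fwd=0
After 12 (visit(M)): cur=M back=4 fwd=0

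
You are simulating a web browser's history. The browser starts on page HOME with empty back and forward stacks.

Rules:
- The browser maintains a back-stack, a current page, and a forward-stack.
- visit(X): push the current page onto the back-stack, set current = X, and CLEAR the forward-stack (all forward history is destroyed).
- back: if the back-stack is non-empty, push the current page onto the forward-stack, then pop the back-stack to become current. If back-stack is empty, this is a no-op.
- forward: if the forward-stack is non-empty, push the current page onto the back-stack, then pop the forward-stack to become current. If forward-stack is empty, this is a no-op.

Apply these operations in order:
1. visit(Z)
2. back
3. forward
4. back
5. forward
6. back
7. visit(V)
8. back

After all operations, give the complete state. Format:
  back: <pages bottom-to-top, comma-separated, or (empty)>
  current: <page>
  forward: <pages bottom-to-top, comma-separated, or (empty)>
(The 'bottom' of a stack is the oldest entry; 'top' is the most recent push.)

Answer: back: (empty)
current: HOME
forward: V

Derivation:
After 1 (visit(Z)): cur=Z back=1 fwd=0
After 2 (back): cur=HOME back=0 fwd=1
After 3 (forward): cur=Z back=1 fwd=0
After 4 (back): cur=HOME back=0 fwd=1
After 5 (forward): cur=Z back=1 fwd=0
After 6 (back): cur=HOME back=0 fwd=1
After 7 (visit(V)): cur=V back=1 fwd=0
After 8 (back): cur=HOME back=0 fwd=1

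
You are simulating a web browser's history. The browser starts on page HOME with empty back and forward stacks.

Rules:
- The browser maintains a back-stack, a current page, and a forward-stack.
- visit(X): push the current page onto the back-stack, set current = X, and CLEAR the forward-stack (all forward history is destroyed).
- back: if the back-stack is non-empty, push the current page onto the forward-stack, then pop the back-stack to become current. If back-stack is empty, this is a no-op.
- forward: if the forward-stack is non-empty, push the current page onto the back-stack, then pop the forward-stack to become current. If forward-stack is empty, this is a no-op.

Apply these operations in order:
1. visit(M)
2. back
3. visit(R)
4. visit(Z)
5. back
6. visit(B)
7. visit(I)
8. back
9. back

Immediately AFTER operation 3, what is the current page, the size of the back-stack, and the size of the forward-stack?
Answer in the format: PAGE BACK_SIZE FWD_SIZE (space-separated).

After 1 (visit(M)): cur=M back=1 fwd=0
After 2 (back): cur=HOME back=0 fwd=1
After 3 (visit(R)): cur=R back=1 fwd=0

R 1 0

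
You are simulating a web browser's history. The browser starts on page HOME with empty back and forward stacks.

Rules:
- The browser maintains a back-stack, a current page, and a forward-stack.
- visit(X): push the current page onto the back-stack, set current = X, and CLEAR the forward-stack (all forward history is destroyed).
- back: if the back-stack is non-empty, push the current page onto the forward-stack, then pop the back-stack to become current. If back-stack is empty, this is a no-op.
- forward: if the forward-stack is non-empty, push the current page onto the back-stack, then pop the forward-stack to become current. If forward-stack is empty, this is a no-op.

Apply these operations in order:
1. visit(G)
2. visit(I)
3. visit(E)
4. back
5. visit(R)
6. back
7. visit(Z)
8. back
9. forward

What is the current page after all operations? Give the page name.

After 1 (visit(G)): cur=G back=1 fwd=0
After 2 (visit(I)): cur=I back=2 fwd=0
After 3 (visit(E)): cur=E back=3 fwd=0
After 4 (back): cur=I back=2 fwd=1
After 5 (visit(R)): cur=R back=3 fwd=0
After 6 (back): cur=I back=2 fwd=1
After 7 (visit(Z)): cur=Z back=3 fwd=0
After 8 (back): cur=I back=2 fwd=1
After 9 (forward): cur=Z back=3 fwd=0

Answer: Z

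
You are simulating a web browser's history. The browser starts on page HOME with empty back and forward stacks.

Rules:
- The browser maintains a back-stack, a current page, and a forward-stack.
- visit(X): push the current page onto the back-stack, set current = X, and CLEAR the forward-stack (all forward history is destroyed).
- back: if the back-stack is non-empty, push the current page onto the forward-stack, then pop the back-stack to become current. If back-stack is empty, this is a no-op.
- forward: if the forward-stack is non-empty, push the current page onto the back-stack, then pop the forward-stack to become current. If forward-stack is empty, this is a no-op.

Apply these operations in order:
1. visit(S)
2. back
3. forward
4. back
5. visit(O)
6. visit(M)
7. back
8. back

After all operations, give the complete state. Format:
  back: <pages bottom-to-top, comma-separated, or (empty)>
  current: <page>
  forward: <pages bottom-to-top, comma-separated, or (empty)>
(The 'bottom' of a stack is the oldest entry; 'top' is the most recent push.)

Answer: back: (empty)
current: HOME
forward: M,O

Derivation:
After 1 (visit(S)): cur=S back=1 fwd=0
After 2 (back): cur=HOME back=0 fwd=1
After 3 (forward): cur=S back=1 fwd=0
After 4 (back): cur=HOME back=0 fwd=1
After 5 (visit(O)): cur=O back=1 fwd=0
After 6 (visit(M)): cur=M back=2 fwd=0
After 7 (back): cur=O back=1 fwd=1
After 8 (back): cur=HOME back=0 fwd=2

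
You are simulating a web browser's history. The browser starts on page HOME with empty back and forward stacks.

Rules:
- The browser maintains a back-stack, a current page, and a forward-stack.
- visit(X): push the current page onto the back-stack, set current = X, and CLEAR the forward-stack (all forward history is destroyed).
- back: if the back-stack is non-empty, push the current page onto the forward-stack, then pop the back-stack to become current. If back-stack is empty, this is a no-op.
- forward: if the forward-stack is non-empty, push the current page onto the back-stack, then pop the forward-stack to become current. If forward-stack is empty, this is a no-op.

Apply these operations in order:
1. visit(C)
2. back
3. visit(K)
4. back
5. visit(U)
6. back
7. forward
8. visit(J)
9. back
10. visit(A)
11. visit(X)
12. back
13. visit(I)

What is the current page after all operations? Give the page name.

Answer: I

Derivation:
After 1 (visit(C)): cur=C back=1 fwd=0
After 2 (back): cur=HOME back=0 fwd=1
After 3 (visit(K)): cur=K back=1 fwd=0
After 4 (back): cur=HOME back=0 fwd=1
After 5 (visit(U)): cur=U back=1 fwd=0
After 6 (back): cur=HOME back=0 fwd=1
After 7 (forward): cur=U back=1 fwd=0
After 8 (visit(J)): cur=J back=2 fwd=0
After 9 (back): cur=U back=1 fwd=1
After 10 (visit(A)): cur=A back=2 fwd=0
After 11 (visit(X)): cur=X back=3 fwd=0
After 12 (back): cur=A back=2 fwd=1
After 13 (visit(I)): cur=I back=3 fwd=0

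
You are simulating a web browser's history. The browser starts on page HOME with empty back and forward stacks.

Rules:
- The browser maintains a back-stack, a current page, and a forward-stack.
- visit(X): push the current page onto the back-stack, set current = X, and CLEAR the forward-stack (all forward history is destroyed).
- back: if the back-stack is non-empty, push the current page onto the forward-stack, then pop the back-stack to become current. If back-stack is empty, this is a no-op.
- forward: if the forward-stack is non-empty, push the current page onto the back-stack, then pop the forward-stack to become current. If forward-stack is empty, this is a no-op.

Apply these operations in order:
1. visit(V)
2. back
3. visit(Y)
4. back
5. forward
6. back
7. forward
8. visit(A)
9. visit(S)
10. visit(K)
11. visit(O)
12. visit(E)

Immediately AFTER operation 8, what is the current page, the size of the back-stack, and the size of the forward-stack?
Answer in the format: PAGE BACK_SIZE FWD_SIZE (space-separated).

After 1 (visit(V)): cur=V back=1 fwd=0
After 2 (back): cur=HOME back=0 fwd=1
After 3 (visit(Y)): cur=Y back=1 fwd=0
After 4 (back): cur=HOME back=0 fwd=1
After 5 (forward): cur=Y back=1 fwd=0
After 6 (back): cur=HOME back=0 fwd=1
After 7 (forward): cur=Y back=1 fwd=0
After 8 (visit(A)): cur=A back=2 fwd=0

A 2 0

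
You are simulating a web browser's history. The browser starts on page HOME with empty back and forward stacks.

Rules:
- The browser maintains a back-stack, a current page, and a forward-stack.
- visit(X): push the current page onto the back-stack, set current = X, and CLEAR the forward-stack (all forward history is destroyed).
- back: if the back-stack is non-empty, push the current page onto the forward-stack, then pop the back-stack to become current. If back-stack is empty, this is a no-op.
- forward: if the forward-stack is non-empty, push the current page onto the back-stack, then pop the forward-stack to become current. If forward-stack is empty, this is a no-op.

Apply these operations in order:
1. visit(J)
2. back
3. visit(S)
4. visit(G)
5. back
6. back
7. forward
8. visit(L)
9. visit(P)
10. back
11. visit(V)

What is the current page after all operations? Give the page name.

Answer: V

Derivation:
After 1 (visit(J)): cur=J back=1 fwd=0
After 2 (back): cur=HOME back=0 fwd=1
After 3 (visit(S)): cur=S back=1 fwd=0
After 4 (visit(G)): cur=G back=2 fwd=0
After 5 (back): cur=S back=1 fwd=1
After 6 (back): cur=HOME back=0 fwd=2
After 7 (forward): cur=S back=1 fwd=1
After 8 (visit(L)): cur=L back=2 fwd=0
After 9 (visit(P)): cur=P back=3 fwd=0
After 10 (back): cur=L back=2 fwd=1
After 11 (visit(V)): cur=V back=3 fwd=0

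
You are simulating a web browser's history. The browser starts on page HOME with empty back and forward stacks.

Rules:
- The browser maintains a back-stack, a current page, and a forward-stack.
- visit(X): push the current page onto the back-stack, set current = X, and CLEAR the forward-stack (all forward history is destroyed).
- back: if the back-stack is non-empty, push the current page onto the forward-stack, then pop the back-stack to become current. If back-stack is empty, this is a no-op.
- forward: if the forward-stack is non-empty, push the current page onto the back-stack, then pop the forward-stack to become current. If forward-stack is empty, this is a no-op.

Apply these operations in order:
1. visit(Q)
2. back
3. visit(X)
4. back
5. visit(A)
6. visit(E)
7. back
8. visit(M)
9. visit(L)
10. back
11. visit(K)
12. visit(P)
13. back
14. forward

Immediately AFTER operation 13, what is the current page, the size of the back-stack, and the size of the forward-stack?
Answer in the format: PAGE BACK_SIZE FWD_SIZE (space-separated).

After 1 (visit(Q)): cur=Q back=1 fwd=0
After 2 (back): cur=HOME back=0 fwd=1
After 3 (visit(X)): cur=X back=1 fwd=0
After 4 (back): cur=HOME back=0 fwd=1
After 5 (visit(A)): cur=A back=1 fwd=0
After 6 (visit(E)): cur=E back=2 fwd=0
After 7 (back): cur=A back=1 fwd=1
After 8 (visit(M)): cur=M back=2 fwd=0
After 9 (visit(L)): cur=L back=3 fwd=0
After 10 (back): cur=M back=2 fwd=1
After 11 (visit(K)): cur=K back=3 fwd=0
After 12 (visit(P)): cur=P back=4 fwd=0
After 13 (back): cur=K back=3 fwd=1

K 3 1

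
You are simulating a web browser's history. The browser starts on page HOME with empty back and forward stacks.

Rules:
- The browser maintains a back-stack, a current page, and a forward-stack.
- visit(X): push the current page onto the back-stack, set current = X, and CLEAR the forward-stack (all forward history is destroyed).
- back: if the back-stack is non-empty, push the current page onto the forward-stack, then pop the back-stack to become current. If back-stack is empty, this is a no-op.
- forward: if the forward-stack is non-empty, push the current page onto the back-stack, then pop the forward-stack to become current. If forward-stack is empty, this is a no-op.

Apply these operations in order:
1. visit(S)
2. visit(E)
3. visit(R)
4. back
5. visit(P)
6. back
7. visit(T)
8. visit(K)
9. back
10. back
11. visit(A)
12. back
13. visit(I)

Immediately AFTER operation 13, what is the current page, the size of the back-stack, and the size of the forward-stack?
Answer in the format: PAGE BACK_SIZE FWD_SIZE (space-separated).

After 1 (visit(S)): cur=S back=1 fwd=0
After 2 (visit(E)): cur=E back=2 fwd=0
After 3 (visit(R)): cur=R back=3 fwd=0
After 4 (back): cur=E back=2 fwd=1
After 5 (visit(P)): cur=P back=3 fwd=0
After 6 (back): cur=E back=2 fwd=1
After 7 (visit(T)): cur=T back=3 fwd=0
After 8 (visit(K)): cur=K back=4 fwd=0
After 9 (back): cur=T back=3 fwd=1
After 10 (back): cur=E back=2 fwd=2
After 11 (visit(A)): cur=A back=3 fwd=0
After 12 (back): cur=E back=2 fwd=1
After 13 (visit(I)): cur=I back=3 fwd=0

I 3 0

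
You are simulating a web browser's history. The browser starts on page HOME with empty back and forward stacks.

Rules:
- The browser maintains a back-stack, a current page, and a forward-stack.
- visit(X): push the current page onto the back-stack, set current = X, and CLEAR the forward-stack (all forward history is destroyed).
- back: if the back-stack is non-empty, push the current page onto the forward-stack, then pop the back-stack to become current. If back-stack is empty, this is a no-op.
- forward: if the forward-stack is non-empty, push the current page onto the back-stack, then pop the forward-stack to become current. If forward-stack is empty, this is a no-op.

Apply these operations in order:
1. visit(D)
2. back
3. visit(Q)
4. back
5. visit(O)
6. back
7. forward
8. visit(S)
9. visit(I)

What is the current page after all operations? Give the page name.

Answer: I

Derivation:
After 1 (visit(D)): cur=D back=1 fwd=0
After 2 (back): cur=HOME back=0 fwd=1
After 3 (visit(Q)): cur=Q back=1 fwd=0
After 4 (back): cur=HOME back=0 fwd=1
After 5 (visit(O)): cur=O back=1 fwd=0
After 6 (back): cur=HOME back=0 fwd=1
After 7 (forward): cur=O back=1 fwd=0
After 8 (visit(S)): cur=S back=2 fwd=0
After 9 (visit(I)): cur=I back=3 fwd=0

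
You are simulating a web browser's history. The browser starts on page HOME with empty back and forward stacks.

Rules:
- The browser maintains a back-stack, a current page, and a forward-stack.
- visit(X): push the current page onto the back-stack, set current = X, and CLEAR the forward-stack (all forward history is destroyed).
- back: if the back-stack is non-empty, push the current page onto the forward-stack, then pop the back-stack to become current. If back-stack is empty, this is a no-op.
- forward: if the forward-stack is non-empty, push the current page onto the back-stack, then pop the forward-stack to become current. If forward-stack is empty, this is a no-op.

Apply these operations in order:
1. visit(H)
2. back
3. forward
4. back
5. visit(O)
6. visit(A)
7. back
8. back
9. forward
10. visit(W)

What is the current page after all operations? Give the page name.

After 1 (visit(H)): cur=H back=1 fwd=0
After 2 (back): cur=HOME back=0 fwd=1
After 3 (forward): cur=H back=1 fwd=0
After 4 (back): cur=HOME back=0 fwd=1
After 5 (visit(O)): cur=O back=1 fwd=0
After 6 (visit(A)): cur=A back=2 fwd=0
After 7 (back): cur=O back=1 fwd=1
After 8 (back): cur=HOME back=0 fwd=2
After 9 (forward): cur=O back=1 fwd=1
After 10 (visit(W)): cur=W back=2 fwd=0

Answer: W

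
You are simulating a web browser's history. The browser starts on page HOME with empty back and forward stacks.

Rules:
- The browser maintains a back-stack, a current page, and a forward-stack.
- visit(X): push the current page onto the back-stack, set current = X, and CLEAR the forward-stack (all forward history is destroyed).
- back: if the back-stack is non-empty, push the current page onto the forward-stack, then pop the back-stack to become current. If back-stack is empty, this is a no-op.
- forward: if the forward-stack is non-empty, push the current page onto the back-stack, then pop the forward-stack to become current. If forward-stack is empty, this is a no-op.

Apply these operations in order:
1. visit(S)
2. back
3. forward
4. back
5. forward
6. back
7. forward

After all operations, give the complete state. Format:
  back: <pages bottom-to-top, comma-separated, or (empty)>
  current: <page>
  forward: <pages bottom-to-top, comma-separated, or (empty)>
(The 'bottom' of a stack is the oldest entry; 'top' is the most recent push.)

After 1 (visit(S)): cur=S back=1 fwd=0
After 2 (back): cur=HOME back=0 fwd=1
After 3 (forward): cur=S back=1 fwd=0
After 4 (back): cur=HOME back=0 fwd=1
After 5 (forward): cur=S back=1 fwd=0
After 6 (back): cur=HOME back=0 fwd=1
After 7 (forward): cur=S back=1 fwd=0

Answer: back: HOME
current: S
forward: (empty)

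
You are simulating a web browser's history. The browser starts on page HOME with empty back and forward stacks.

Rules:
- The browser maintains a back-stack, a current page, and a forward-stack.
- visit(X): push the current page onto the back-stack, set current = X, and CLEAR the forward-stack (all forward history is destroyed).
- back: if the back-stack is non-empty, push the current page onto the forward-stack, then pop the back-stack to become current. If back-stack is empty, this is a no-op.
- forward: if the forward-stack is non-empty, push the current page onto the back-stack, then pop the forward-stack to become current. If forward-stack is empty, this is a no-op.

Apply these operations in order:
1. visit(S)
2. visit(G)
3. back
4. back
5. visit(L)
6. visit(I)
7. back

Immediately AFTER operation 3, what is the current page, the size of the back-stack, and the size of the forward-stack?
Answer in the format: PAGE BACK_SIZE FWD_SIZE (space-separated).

After 1 (visit(S)): cur=S back=1 fwd=0
After 2 (visit(G)): cur=G back=2 fwd=0
After 3 (back): cur=S back=1 fwd=1

S 1 1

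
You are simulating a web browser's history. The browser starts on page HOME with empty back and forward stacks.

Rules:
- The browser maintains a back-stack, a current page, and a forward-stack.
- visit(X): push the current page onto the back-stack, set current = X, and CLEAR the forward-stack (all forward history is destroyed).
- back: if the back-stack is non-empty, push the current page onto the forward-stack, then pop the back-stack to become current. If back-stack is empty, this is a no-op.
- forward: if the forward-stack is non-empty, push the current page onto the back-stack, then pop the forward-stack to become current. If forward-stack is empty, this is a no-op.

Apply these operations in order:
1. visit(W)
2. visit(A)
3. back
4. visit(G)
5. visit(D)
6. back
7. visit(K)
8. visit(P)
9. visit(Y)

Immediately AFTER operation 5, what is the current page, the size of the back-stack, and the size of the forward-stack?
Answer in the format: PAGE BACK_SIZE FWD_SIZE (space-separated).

After 1 (visit(W)): cur=W back=1 fwd=0
After 2 (visit(A)): cur=A back=2 fwd=0
After 3 (back): cur=W back=1 fwd=1
After 4 (visit(G)): cur=G back=2 fwd=0
After 5 (visit(D)): cur=D back=3 fwd=0

D 3 0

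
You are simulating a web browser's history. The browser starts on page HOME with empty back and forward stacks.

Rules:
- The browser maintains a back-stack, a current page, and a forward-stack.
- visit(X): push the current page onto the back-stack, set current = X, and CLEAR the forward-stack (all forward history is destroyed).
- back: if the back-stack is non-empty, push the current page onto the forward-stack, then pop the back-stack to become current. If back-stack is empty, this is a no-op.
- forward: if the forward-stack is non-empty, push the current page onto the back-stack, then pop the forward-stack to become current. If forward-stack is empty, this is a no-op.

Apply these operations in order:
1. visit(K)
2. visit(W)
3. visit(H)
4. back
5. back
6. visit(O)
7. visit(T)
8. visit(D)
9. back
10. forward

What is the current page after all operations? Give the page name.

Answer: D

Derivation:
After 1 (visit(K)): cur=K back=1 fwd=0
After 2 (visit(W)): cur=W back=2 fwd=0
After 3 (visit(H)): cur=H back=3 fwd=0
After 4 (back): cur=W back=2 fwd=1
After 5 (back): cur=K back=1 fwd=2
After 6 (visit(O)): cur=O back=2 fwd=0
After 7 (visit(T)): cur=T back=3 fwd=0
After 8 (visit(D)): cur=D back=4 fwd=0
After 9 (back): cur=T back=3 fwd=1
After 10 (forward): cur=D back=4 fwd=0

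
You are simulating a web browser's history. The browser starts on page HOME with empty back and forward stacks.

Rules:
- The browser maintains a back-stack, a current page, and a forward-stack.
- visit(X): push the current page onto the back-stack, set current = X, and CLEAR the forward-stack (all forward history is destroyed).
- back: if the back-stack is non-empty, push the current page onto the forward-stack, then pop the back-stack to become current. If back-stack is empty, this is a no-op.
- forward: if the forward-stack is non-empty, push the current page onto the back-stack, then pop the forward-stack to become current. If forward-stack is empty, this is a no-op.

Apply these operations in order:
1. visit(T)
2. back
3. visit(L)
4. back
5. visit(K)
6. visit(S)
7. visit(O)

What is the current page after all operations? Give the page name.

Answer: O

Derivation:
After 1 (visit(T)): cur=T back=1 fwd=0
After 2 (back): cur=HOME back=0 fwd=1
After 3 (visit(L)): cur=L back=1 fwd=0
After 4 (back): cur=HOME back=0 fwd=1
After 5 (visit(K)): cur=K back=1 fwd=0
After 6 (visit(S)): cur=S back=2 fwd=0
After 7 (visit(O)): cur=O back=3 fwd=0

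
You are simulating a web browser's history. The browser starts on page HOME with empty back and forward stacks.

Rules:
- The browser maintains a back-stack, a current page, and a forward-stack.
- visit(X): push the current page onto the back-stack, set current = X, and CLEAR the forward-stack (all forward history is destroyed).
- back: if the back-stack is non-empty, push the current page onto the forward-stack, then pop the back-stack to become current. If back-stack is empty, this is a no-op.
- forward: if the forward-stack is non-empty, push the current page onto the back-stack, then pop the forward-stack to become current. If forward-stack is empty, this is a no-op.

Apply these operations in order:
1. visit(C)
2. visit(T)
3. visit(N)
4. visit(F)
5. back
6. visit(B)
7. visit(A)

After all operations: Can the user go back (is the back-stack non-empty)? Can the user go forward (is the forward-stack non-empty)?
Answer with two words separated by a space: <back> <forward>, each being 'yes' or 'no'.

After 1 (visit(C)): cur=C back=1 fwd=0
After 2 (visit(T)): cur=T back=2 fwd=0
After 3 (visit(N)): cur=N back=3 fwd=0
After 4 (visit(F)): cur=F back=4 fwd=0
After 5 (back): cur=N back=3 fwd=1
After 6 (visit(B)): cur=B back=4 fwd=0
After 7 (visit(A)): cur=A back=5 fwd=0

Answer: yes no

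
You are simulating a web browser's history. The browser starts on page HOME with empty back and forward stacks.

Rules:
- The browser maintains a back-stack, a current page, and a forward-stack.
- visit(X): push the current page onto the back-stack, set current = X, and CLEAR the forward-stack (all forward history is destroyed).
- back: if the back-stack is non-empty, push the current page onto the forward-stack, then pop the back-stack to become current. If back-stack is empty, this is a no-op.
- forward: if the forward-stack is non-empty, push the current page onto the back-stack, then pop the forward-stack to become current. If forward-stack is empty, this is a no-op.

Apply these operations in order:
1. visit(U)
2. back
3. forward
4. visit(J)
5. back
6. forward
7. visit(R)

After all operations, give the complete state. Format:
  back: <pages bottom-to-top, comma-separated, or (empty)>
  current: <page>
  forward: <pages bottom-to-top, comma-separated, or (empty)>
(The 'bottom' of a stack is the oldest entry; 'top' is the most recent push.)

Answer: back: HOME,U,J
current: R
forward: (empty)

Derivation:
After 1 (visit(U)): cur=U back=1 fwd=0
After 2 (back): cur=HOME back=0 fwd=1
After 3 (forward): cur=U back=1 fwd=0
After 4 (visit(J)): cur=J back=2 fwd=0
After 5 (back): cur=U back=1 fwd=1
After 6 (forward): cur=J back=2 fwd=0
After 7 (visit(R)): cur=R back=3 fwd=0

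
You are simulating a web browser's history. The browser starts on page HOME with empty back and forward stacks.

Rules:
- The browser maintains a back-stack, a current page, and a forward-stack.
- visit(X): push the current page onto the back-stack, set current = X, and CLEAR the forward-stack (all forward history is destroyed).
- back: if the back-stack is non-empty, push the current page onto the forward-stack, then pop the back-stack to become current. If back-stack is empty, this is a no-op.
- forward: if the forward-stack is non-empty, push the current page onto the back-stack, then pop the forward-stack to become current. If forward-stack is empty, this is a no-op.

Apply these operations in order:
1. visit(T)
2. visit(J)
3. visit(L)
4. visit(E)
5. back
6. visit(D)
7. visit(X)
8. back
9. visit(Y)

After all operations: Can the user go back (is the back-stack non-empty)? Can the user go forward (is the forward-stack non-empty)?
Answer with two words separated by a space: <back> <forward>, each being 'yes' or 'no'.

Answer: yes no

Derivation:
After 1 (visit(T)): cur=T back=1 fwd=0
After 2 (visit(J)): cur=J back=2 fwd=0
After 3 (visit(L)): cur=L back=3 fwd=0
After 4 (visit(E)): cur=E back=4 fwd=0
After 5 (back): cur=L back=3 fwd=1
After 6 (visit(D)): cur=D back=4 fwd=0
After 7 (visit(X)): cur=X back=5 fwd=0
After 8 (back): cur=D back=4 fwd=1
After 9 (visit(Y)): cur=Y back=5 fwd=0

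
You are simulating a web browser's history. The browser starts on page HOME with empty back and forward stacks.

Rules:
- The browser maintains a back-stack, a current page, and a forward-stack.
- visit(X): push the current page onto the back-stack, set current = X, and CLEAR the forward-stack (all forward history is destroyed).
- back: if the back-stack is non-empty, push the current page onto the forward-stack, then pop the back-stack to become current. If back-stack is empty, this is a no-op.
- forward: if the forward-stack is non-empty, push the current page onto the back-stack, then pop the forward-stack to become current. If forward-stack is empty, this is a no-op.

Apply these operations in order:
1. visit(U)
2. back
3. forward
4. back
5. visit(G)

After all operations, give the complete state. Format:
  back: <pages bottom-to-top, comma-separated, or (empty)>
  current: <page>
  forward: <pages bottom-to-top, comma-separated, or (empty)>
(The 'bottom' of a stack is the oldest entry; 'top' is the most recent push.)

Answer: back: HOME
current: G
forward: (empty)

Derivation:
After 1 (visit(U)): cur=U back=1 fwd=0
After 2 (back): cur=HOME back=0 fwd=1
After 3 (forward): cur=U back=1 fwd=0
After 4 (back): cur=HOME back=0 fwd=1
After 5 (visit(G)): cur=G back=1 fwd=0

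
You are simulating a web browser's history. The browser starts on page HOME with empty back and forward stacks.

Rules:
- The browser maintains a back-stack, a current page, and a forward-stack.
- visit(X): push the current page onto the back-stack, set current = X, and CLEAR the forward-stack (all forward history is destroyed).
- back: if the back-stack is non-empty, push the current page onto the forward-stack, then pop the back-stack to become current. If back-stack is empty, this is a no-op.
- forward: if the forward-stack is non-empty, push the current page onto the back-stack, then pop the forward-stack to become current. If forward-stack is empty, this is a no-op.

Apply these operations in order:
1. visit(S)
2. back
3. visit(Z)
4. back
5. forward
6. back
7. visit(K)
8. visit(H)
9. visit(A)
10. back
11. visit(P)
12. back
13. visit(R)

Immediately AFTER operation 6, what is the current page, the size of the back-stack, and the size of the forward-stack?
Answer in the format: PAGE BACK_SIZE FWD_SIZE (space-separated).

After 1 (visit(S)): cur=S back=1 fwd=0
After 2 (back): cur=HOME back=0 fwd=1
After 3 (visit(Z)): cur=Z back=1 fwd=0
After 4 (back): cur=HOME back=0 fwd=1
After 5 (forward): cur=Z back=1 fwd=0
After 6 (back): cur=HOME back=0 fwd=1

HOME 0 1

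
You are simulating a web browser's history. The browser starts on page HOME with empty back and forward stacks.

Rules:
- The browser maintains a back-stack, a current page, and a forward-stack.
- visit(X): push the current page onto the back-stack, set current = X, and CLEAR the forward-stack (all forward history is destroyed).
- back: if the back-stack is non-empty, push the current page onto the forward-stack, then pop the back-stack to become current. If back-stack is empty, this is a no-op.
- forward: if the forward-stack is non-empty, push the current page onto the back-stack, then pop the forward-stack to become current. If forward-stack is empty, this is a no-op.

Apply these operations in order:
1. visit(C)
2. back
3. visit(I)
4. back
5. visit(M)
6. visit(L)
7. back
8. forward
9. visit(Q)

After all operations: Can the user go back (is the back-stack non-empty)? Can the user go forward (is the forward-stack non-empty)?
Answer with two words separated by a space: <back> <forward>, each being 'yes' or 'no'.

Answer: yes no

Derivation:
After 1 (visit(C)): cur=C back=1 fwd=0
After 2 (back): cur=HOME back=0 fwd=1
After 3 (visit(I)): cur=I back=1 fwd=0
After 4 (back): cur=HOME back=0 fwd=1
After 5 (visit(M)): cur=M back=1 fwd=0
After 6 (visit(L)): cur=L back=2 fwd=0
After 7 (back): cur=M back=1 fwd=1
After 8 (forward): cur=L back=2 fwd=0
After 9 (visit(Q)): cur=Q back=3 fwd=0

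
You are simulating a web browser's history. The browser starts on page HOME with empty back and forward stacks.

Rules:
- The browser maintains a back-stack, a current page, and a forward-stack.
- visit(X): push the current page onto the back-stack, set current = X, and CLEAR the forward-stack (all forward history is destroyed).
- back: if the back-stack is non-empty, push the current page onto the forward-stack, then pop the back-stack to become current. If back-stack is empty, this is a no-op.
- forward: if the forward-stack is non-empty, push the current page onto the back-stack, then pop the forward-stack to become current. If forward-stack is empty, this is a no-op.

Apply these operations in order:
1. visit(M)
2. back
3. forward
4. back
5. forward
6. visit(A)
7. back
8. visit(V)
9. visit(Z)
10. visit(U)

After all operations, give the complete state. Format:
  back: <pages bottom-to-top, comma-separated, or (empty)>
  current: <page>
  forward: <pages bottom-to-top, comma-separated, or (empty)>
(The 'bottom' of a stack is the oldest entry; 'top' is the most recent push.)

After 1 (visit(M)): cur=M back=1 fwd=0
After 2 (back): cur=HOME back=0 fwd=1
After 3 (forward): cur=M back=1 fwd=0
After 4 (back): cur=HOME back=0 fwd=1
After 5 (forward): cur=M back=1 fwd=0
After 6 (visit(A)): cur=A back=2 fwd=0
After 7 (back): cur=M back=1 fwd=1
After 8 (visit(V)): cur=V back=2 fwd=0
After 9 (visit(Z)): cur=Z back=3 fwd=0
After 10 (visit(U)): cur=U back=4 fwd=0

Answer: back: HOME,M,V,Z
current: U
forward: (empty)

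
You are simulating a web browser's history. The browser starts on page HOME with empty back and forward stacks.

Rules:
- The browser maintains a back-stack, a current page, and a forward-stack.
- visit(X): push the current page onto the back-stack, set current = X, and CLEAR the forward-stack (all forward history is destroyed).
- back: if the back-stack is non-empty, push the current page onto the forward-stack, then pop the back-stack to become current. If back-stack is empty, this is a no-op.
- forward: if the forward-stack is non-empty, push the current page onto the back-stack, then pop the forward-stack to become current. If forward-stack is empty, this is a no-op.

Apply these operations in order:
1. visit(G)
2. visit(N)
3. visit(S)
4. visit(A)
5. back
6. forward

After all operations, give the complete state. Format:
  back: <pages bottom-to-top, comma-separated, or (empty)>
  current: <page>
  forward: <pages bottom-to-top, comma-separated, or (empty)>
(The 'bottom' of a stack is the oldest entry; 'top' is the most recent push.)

Answer: back: HOME,G,N,S
current: A
forward: (empty)

Derivation:
After 1 (visit(G)): cur=G back=1 fwd=0
After 2 (visit(N)): cur=N back=2 fwd=0
After 3 (visit(S)): cur=S back=3 fwd=0
After 4 (visit(A)): cur=A back=4 fwd=0
After 5 (back): cur=S back=3 fwd=1
After 6 (forward): cur=A back=4 fwd=0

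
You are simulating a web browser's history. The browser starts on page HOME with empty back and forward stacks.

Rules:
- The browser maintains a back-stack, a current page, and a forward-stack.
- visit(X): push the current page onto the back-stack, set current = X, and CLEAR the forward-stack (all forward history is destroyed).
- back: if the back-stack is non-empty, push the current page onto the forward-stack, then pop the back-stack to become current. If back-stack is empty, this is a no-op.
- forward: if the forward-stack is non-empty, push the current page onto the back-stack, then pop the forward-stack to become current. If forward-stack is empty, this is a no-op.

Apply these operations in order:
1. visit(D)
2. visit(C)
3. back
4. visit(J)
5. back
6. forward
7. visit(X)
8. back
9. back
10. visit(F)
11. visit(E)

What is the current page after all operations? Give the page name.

Answer: E

Derivation:
After 1 (visit(D)): cur=D back=1 fwd=0
After 2 (visit(C)): cur=C back=2 fwd=0
After 3 (back): cur=D back=1 fwd=1
After 4 (visit(J)): cur=J back=2 fwd=0
After 5 (back): cur=D back=1 fwd=1
After 6 (forward): cur=J back=2 fwd=0
After 7 (visit(X)): cur=X back=3 fwd=0
After 8 (back): cur=J back=2 fwd=1
After 9 (back): cur=D back=1 fwd=2
After 10 (visit(F)): cur=F back=2 fwd=0
After 11 (visit(E)): cur=E back=3 fwd=0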